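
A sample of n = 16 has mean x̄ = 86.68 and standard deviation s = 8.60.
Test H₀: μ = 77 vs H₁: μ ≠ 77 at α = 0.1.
One-sample t-test:
H₀: μ = 77
H₁: μ ≠ 77
df = n - 1 = 15
t = (x̄ - μ₀) / (s/√n) = (86.68 - 77) / (8.60/√16) = 4.502
p-value = 0.0004

Since p-value < α = 0.1, we reject H₀.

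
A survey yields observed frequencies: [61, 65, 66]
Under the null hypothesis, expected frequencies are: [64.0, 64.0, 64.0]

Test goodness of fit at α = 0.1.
Chi-square goodness of fit test:
H₀: observed counts match expected distribution
H₁: observed counts differ from expected distribution
df = k - 1 = 2
χ² = Σ(O - E)²/E
   = (61 - 64.0)²/64.0 + (65 - 64.0)²/64.0 + (66 - 64.0)²/64.0
   = 0.141 + 0.016 + 0.062
   = 0.22
p-value = 0.8964

Since p-value > α = 0.1, we fail to reject H₀.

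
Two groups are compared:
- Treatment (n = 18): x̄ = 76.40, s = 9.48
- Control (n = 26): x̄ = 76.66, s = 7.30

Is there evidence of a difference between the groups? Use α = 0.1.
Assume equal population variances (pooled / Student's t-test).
Student's two-sample t-test (equal variances):
H₀: μ₁ = μ₂
H₁: μ₁ ≠ μ₂
df = n₁ + n₂ - 2 = 42
Pooled variance s_p² = [(n₁-1)s₁² + (n₂-1)s₂²] / (n₁ + n₂ - 2) = [(17)(9.48²) + (25)(7.30²)] / 42 = 68.0964
SE = √(s_p²(1/n₁ + 1/n₂)) = √(68.0964 × (1/18 + 1/26)) = 2.5303
t = (x̄₁ - x̄₂) / SE = (76.40 - 76.66) / 2.5303 = -0.26 / 2.5303 = -0.103
p-value = 0.9186

Since p-value > α = 0.1, we fail to reject H₀.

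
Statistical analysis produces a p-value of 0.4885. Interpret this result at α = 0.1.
Since p = 0.4885 > α = 0.1, fail to reject H₀.
There is insufficient evidence to reject the null hypothesis; the result is not statistically significant at the 0.1 level.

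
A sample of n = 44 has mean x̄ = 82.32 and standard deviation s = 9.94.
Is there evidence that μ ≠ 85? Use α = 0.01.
One-sample t-test:
H₀: μ = 85
H₁: μ ≠ 85
df = n - 1 = 43
t = (x̄ - μ₀) / (s/√n) = (82.32 - 85) / (9.94/√44) = -1.788
p-value = 0.0808

Since p-value > α = 0.01, we fail to reject H₀.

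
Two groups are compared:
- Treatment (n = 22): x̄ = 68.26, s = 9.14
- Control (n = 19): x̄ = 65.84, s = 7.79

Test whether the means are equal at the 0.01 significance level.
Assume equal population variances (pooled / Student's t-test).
Student's two-sample t-test (equal variances):
H₀: μ₁ = μ₂
H₁: μ₁ ≠ μ₂
df = n₁ + n₂ - 2 = 39
Pooled variance s_p² = [(n₁-1)s₁² + (n₂-1)s₂²] / (n₁ + n₂ - 2) = [(21)(9.14²) + (18)(7.79²)] / 39 = 72.9909
SE = √(s_p²(1/n₁ + 1/n₂)) = √(72.9909 × (1/22 + 1/19)) = 2.6757
t = (x̄₁ - x̄₂) / SE = (68.26 - 65.84) / 2.6757 = 2.42 / 2.6757 = 0.904
p-value = 0.3713

Since p-value > α = 0.01, we fail to reject H₀.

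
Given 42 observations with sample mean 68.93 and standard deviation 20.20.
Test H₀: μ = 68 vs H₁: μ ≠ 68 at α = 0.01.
One-sample t-test:
H₀: μ = 68
H₁: μ ≠ 68
df = n - 1 = 41
t = (x̄ - μ₀) / (s/√n) = (68.93 - 68) / (20.20/√42) = 0.298
p-value = 0.7669

Since p-value > α = 0.01, we fail to reject H₀.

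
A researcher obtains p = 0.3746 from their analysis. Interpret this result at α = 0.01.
Since p = 0.3746 > α = 0.01, fail to reject H₀.
There is insufficient evidence to reject the null hypothesis; the result is not statistically significant at the 0.01 level.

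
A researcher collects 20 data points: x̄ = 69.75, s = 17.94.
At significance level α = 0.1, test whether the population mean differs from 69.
One-sample t-test:
H₀: μ = 69
H₁: μ ≠ 69
df = n - 1 = 19
t = (x̄ - μ₀) / (s/√n) = (69.75 - 69) / (17.94/√20) = 0.187
p-value = 0.8537

Since p-value > α = 0.1, we fail to reject H₀.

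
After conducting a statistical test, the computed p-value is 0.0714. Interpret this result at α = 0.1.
Since p = 0.0714 < α = 0.1, reject H₀.
There is sufficient evidence to reject the null hypothesis; the result is statistically significant at the 0.1 level.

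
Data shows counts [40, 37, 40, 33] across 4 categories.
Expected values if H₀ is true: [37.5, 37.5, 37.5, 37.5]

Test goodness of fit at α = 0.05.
Chi-square goodness of fit test:
H₀: observed counts match expected distribution
H₁: observed counts differ from expected distribution
df = k - 1 = 3
χ² = Σ(O - E)²/E
   = (40 - 37.5)²/37.5 + (37 - 37.5)²/37.5 + (40 - 37.5)²/37.5 + (33 - 37.5)²/37.5
   = 0.167 + 0.007 + 0.167 + 0.540
   = 0.88
p-value = 0.8303

Since p-value > α = 0.05, we fail to reject H₀.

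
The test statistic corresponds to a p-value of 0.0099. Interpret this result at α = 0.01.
Since p = 0.0099 < α = 0.01, reject H₀.
There is sufficient evidence to reject the null hypothesis; the result is statistically significant at the 0.01 level.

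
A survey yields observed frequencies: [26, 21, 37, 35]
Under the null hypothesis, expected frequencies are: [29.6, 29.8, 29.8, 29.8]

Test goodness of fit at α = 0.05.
Chi-square goodness of fit test:
H₀: observed counts match expected distribution
H₁: observed counts differ from expected distribution
df = k - 1 = 3
χ² = Σ(O - E)²/E
   = (26 - 29.6)²/29.6 + (21 - 29.8)²/29.8 + (37 - 29.8)²/29.8 + (35 - 29.8)²/29.8
   = 0.438 + 2.599 + 1.740 + 0.907
   = 5.68
p-value = 0.1281

Since p-value > α = 0.05, we fail to reject H₀.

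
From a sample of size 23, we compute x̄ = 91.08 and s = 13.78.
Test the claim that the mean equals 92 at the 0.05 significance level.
One-sample t-test:
H₀: μ = 92
H₁: μ ≠ 92
df = n - 1 = 22
t = (x̄ - μ₀) / (s/√n) = (91.08 - 92) / (13.78/√23) = -0.320
p-value = 0.7518

Since p-value > α = 0.05, we fail to reject H₀.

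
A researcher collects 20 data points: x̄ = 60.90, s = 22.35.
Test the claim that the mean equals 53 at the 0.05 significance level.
One-sample t-test:
H₀: μ = 53
H₁: μ ≠ 53
df = n - 1 = 19
t = (x̄ - μ₀) / (s/√n) = (60.90 - 53) / (22.35/√20) = 1.581
p-value = 0.1304

Since p-value > α = 0.05, we fail to reject H₀.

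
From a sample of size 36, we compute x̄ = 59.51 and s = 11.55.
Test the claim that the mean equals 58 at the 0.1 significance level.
One-sample t-test:
H₀: μ = 58
H₁: μ ≠ 58
df = n - 1 = 35
t = (x̄ - μ₀) / (s/√n) = (59.51 - 58) / (11.55/√36) = 0.784
p-value = 0.4381

Since p-value > α = 0.1, we fail to reject H₀.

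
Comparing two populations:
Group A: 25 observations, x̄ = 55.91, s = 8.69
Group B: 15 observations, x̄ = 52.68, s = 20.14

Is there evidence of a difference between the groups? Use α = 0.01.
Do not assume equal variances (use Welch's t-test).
Welch's two-sample t-test:
H₀: μ₁ = μ₂
H₁: μ₁ ≠ μ₂
s₁²/n₁ = 8.69²/25 = 3.0206,  s₂²/n₂ = 20.14²/15 = 27.0413
SE = √(s₁²/n₁ + s₂²/n₂) = √(3.0206 + 27.0413) = 5.4829
df (Welch-Satterthwaite) = (s₁²/n₁ + s₂²/n₂)² / [(s₁²/n₁)²/(n₁-1) + (s₂²/n₂)²/(n₂-1)] ≈ 17.18
t = (x̄₁ - x̄₂) / SE = (55.91 - 52.68) / 5.4829 = 3.23 / 5.4829 = 0.589
p-value = 0.5635

Since p-value > α = 0.01, we fail to reject H₀.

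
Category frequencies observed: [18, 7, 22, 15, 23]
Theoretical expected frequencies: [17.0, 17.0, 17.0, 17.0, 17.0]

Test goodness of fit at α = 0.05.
Chi-square goodness of fit test:
H₀: observed counts match expected distribution
H₁: observed counts differ from expected distribution
df = k - 1 = 4
χ² = Σ(O - E)²/E
   = (18 - 17.0)²/17.0 + (7 - 17.0)²/17.0 + (22 - 17.0)²/17.0 + (15 - 17.0)²/17.0 + (23 - 17.0)²/17.0
   = 0.059 + 5.882 + 1.471 + 0.235 + 2.118
   = 9.76
p-value = 0.0446

Since p-value < α = 0.05, we reject H₀.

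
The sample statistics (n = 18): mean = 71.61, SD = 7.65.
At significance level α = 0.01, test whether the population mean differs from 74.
One-sample t-test:
H₀: μ = 74
H₁: μ ≠ 74
df = n - 1 = 17
t = (x̄ - μ₀) / (s/√n) = (71.61 - 74) / (7.65/√18) = -1.325
p-value = 0.2026

Since p-value > α = 0.01, we fail to reject H₀.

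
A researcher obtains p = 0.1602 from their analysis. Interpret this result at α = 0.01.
Since p = 0.1602 > α = 0.01, fail to reject H₀.
There is insufficient evidence to reject the null hypothesis; the result is not statistically significant at the 0.01 level.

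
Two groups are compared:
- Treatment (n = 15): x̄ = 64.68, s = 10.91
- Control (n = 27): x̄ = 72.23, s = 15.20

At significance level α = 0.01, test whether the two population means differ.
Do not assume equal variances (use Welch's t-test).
Welch's two-sample t-test:
H₀: μ₁ = μ₂
H₁: μ₁ ≠ μ₂
s₁²/n₁ = 10.91²/15 = 7.9352,  s₂²/n₂ = 15.20²/27 = 8.5570
SE = √(s₁²/n₁ + s₂²/n₂) = √(7.9352 + 8.5570) = 4.0611
df (Welch-Satterthwaite) = (s₁²/n₁ + s₂²/n₂)² / [(s₁²/n₁)²/(n₁-1) + (s₂²/n₂)²/(n₂-1)] ≈ 37.19
t = (x̄₁ - x̄₂) / SE = (64.68 - 72.23) / 4.0611 = -7.55 / 4.0611 = -1.859
p-value = 0.0709

Since p-value > α = 0.01, we fail to reject H₀.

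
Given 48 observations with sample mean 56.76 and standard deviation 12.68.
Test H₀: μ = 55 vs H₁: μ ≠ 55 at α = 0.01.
One-sample t-test:
H₀: μ = 55
H₁: μ ≠ 55
df = n - 1 = 47
t = (x̄ - μ₀) / (s/√n) = (56.76 - 55) / (12.68/√48) = 0.962
p-value = 0.3412

Since p-value > α = 0.01, we fail to reject H₀.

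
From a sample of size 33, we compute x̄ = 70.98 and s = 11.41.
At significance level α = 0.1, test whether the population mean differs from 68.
One-sample t-test:
H₀: μ = 68
H₁: μ ≠ 68
df = n - 1 = 32
t = (x̄ - μ₀) / (s/√n) = (70.98 - 68) / (11.41/√33) = 1.500
p-value = 0.1433

Since p-value > α = 0.1, we fail to reject H₀.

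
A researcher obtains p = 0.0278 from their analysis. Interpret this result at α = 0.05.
Since p = 0.0278 < α = 0.05, reject H₀.
There is sufficient evidence to reject the null hypothesis; the result is statistically significant at the 0.05 level.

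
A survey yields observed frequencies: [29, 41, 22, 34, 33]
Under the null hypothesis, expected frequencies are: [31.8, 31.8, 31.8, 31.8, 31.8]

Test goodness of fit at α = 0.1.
Chi-square goodness of fit test:
H₀: observed counts match expected distribution
H₁: observed counts differ from expected distribution
df = k - 1 = 4
χ² = Σ(O - E)²/E
   = (29 - 31.8)²/31.8 + (41 - 31.8)²/31.8 + (22 - 31.8)²/31.8 + (34 - 31.8)²/31.8 + (33 - 31.8)²/31.8
   = 0.247 + 2.662 + 3.020 + 0.152 + 0.045
   = 6.13
p-value = 0.1899

Since p-value > α = 0.1, we fail to reject H₀.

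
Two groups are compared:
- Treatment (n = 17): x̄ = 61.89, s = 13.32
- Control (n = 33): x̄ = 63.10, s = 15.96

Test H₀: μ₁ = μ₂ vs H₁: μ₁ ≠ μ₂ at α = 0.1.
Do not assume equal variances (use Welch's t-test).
Welch's two-sample t-test:
H₀: μ₁ = μ₂
H₁: μ₁ ≠ μ₂
s₁²/n₁ = 13.32²/17 = 10.4366,  s₂²/n₂ = 15.96²/33 = 7.7188
SE = √(s₁²/n₁ + s₂²/n₂) = √(10.4366 + 7.7188) = 4.2609
df (Welch-Satterthwaite) = (s₁²/n₁ + s₂²/n₂)² / [(s₁²/n₁)²/(n₁-1) + (s₂²/n₂)²/(n₂-1)] ≈ 38.02
t = (x̄₁ - x̄₂) / SE = (61.89 - 63.10) / 4.2609 = -1.21 / 4.2609 = -0.284
p-value = 0.7780

Since p-value > α = 0.1, we fail to reject H₀.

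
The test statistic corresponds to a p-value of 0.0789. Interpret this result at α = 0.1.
Since p = 0.0789 < α = 0.1, reject H₀.
There is sufficient evidence to reject the null hypothesis; the result is statistically significant at the 0.1 level.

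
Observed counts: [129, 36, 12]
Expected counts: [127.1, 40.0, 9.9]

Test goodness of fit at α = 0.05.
Chi-square goodness of fit test:
H₀: observed counts match expected distribution
H₁: observed counts differ from expected distribution
df = k - 1 = 2
χ² = Σ(O - E)²/E
   = (129 - 127.1)²/127.1 + (36 - 40.0)²/40.0 + (12 - 9.9)²/9.9
   = 0.028 + 0.400 + 0.445
   = 0.87
p-value = 0.6460

Since p-value > α = 0.05, we fail to reject H₀.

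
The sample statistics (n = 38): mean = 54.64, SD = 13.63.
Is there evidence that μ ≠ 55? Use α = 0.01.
One-sample t-test:
H₀: μ = 55
H₁: μ ≠ 55
df = n - 1 = 37
t = (x̄ - μ₀) / (s/√n) = (54.64 - 55) / (13.63/√38) = -0.163
p-value = 0.8715

Since p-value > α = 0.01, we fail to reject H₀.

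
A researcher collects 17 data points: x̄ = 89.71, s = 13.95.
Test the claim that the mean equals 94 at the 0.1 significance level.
One-sample t-test:
H₀: μ = 94
H₁: μ ≠ 94
df = n - 1 = 16
t = (x̄ - μ₀) / (s/√n) = (89.71 - 94) / (13.95/√17) = -1.268
p-value = 0.2230

Since p-value > α = 0.1, we fail to reject H₀.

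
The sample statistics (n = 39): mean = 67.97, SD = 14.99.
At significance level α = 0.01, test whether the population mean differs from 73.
One-sample t-test:
H₀: μ = 73
H₁: μ ≠ 73
df = n - 1 = 38
t = (x̄ - μ₀) / (s/√n) = (67.97 - 73) / (14.99/√39) = -2.096
p-value = 0.0428

Since p-value > α = 0.01, we fail to reject H₀.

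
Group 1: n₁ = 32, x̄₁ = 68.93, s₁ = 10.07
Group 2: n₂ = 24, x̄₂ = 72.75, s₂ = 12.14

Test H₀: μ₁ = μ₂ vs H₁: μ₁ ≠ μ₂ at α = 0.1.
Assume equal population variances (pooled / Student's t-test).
Student's two-sample t-test (equal variances):
H₀: μ₁ = μ₂
H₁: μ₁ ≠ μ₂
df = n₁ + n₂ - 2 = 54
Pooled variance s_p² = [(n₁-1)s₁² + (n₂-1)s₂²] / (n₁ + n₂ - 2) = [(31)(10.07²) + (23)(12.14²)] / 54 = 120.9867
SE = √(s_p²(1/n₁ + 1/n₂)) = √(120.9867 × (1/32 + 1/24)) = 2.9702
t = (x̄₁ - x̄₂) / SE = (68.93 - 72.75) / 2.9702 = -3.82 / 2.9702 = -1.286
p-value = 0.2039

Since p-value > α = 0.1, we fail to reject H₀.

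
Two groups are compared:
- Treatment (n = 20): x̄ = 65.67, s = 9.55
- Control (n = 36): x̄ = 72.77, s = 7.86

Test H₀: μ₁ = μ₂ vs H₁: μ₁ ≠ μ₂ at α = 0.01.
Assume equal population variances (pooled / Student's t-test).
Student's two-sample t-test (equal variances):
H₀: μ₁ = μ₂
H₁: μ₁ ≠ μ₂
df = n₁ + n₂ - 2 = 54
Pooled variance s_p² = [(n₁-1)s₁² + (n₂-1)s₂²] / (n₁ + n₂ - 2) = [(19)(9.55²) + (35)(7.86²)] / 54 = 72.1321
SE = √(s_p²(1/n₁ + 1/n₂)) = √(72.1321 × (1/20 + 1/36)) = 2.3686
t = (x̄₁ - x̄₂) / SE = (65.67 - 72.77) / 2.3686 = -7.10 / 2.3686 = -2.998
p-value = 0.0041

Since p-value < α = 0.01, we reject H₀.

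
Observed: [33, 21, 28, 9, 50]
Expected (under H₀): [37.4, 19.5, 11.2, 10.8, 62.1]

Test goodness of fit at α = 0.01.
Chi-square goodness of fit test:
H₀: observed counts match expected distribution
H₁: observed counts differ from expected distribution
df = k - 1 = 4
χ² = Σ(O - E)²/E
   = (33 - 37.4)²/37.4 + (21 - 19.5)²/19.5 + (28 - 11.2)²/11.2 + (9 - 10.8)²/10.8 + (50 - 62.1)²/62.1
   = 0.518 + 0.115 + 25.200 + 0.300 + 2.358
   = 28.49
p-value < 0.0001

Since p-value < α = 0.01, we reject H₀.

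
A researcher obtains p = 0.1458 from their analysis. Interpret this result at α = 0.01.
Since p = 0.1458 > α = 0.01, fail to reject H₀.
There is insufficient evidence to reject the null hypothesis; the result is not statistically significant at the 0.01 level.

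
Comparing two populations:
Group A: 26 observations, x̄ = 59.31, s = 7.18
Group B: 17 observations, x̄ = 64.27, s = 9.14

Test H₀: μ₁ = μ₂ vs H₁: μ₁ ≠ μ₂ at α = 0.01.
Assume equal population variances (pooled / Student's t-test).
Student's two-sample t-test (equal variances):
H₀: μ₁ = μ₂
H₁: μ₁ ≠ μ₂
df = n₁ + n₂ - 2 = 41
Pooled variance s_p² = [(n₁-1)s₁² + (n₂-1)s₂²] / (n₁ + n₂ - 2) = [(25)(7.18²) + (16)(9.14²)] / 41 = 64.0352
SE = √(s_p²(1/n₁ + 1/n₂)) = √(64.0352 × (1/26 + 1/17)) = 2.4959
t = (x̄₁ - x̄₂) / SE = (59.31 - 64.27) / 2.4959 = -4.96 / 2.4959 = -1.987
p-value = 0.0536

Since p-value > α = 0.01, we fail to reject H₀.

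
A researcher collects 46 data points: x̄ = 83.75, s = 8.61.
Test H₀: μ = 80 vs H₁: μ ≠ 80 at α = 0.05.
One-sample t-test:
H₀: μ = 80
H₁: μ ≠ 80
df = n - 1 = 45
t = (x̄ - μ₀) / (s/√n) = (83.75 - 80) / (8.61/√46) = 2.954
p-value = 0.0050

Since p-value < α = 0.05, we reject H₀.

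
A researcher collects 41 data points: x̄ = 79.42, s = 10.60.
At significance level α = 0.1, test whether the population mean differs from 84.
One-sample t-test:
H₀: μ = 84
H₁: μ ≠ 84
df = n - 1 = 40
t = (x̄ - μ₀) / (s/√n) = (79.42 - 84) / (10.60/√41) = -2.767
p-value = 0.0085

Since p-value < α = 0.1, we reject H₀.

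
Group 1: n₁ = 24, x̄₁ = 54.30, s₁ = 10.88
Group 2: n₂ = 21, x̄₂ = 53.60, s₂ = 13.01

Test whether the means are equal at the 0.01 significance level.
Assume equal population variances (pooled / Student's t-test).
Student's two-sample t-test (equal variances):
H₀: μ₁ = μ₂
H₁: μ₁ ≠ μ₂
df = n₁ + n₂ - 2 = 43
Pooled variance s_p² = [(n₁-1)s₁² + (n₂-1)s₂²] / (n₁ + n₂ - 2) = [(23)(10.88²) + (20)(13.01²)] / 43 = 142.0422
SE = √(s_p²(1/n₁ + 1/n₂)) = √(142.0422 × (1/24 + 1/21)) = 3.5612
t = (x̄₁ - x̄₂) / SE = (54.30 - 53.60) / 3.5612 = 0.70 / 3.5612 = 0.197
p-value = 0.8451

Since p-value > α = 0.01, we fail to reject H₀.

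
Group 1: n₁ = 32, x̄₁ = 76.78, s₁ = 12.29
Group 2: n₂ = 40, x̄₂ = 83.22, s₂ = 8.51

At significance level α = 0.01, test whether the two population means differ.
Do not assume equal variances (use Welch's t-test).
Welch's two-sample t-test:
H₀: μ₁ = μ₂
H₁: μ₁ ≠ μ₂
s₁²/n₁ = 12.29²/32 = 4.7201,  s₂²/n₂ = 8.51²/40 = 1.8105
SE = √(s₁²/n₁ + s₂²/n₂) = √(4.7201 + 1.8105) = 2.5555
df (Welch-Satterthwaite) = (s₁²/n₁ + s₂²/n₂)² / [(s₁²/n₁)²/(n₁-1) + (s₂²/n₂)²/(n₂-1)] ≈ 53.13
t = (x̄₁ - x̄₂) / SE = (76.78 - 83.22) / 2.5555 = -6.44 / 2.5555 = -2.520
p-value = 0.0148

Since p-value > α = 0.01, we fail to reject H₀.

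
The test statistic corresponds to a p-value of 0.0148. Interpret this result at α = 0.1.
Since p = 0.0148 < α = 0.1, reject H₀.
There is sufficient evidence to reject the null hypothesis; the result is statistically significant at the 0.1 level.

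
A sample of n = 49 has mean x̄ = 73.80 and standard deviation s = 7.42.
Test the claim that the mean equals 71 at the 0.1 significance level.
One-sample t-test:
H₀: μ = 71
H₁: μ ≠ 71
df = n - 1 = 48
t = (x̄ - μ₀) / (s/√n) = (73.80 - 71) / (7.42/√49) = 2.642
p-value = 0.0111

Since p-value < α = 0.1, we reject H₀.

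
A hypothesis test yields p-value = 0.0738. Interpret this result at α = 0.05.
Since p = 0.0738 > α = 0.05, fail to reject H₀.
There is insufficient evidence to reject the null hypothesis; the result is not statistically significant at the 0.05 level.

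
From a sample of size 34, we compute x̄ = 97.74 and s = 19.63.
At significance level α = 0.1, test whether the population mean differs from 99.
One-sample t-test:
H₀: μ = 99
H₁: μ ≠ 99
df = n - 1 = 33
t = (x̄ - μ₀) / (s/√n) = (97.74 - 99) / (19.63/√34) = -0.374
p-value = 0.7106

Since p-value > α = 0.1, we fail to reject H₀.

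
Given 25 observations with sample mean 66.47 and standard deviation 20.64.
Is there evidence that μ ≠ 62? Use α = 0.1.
One-sample t-test:
H₀: μ = 62
H₁: μ ≠ 62
df = n - 1 = 24
t = (x̄ - μ₀) / (s/√n) = (66.47 - 62) / (20.64/√25) = 1.083
p-value = 0.2896

Since p-value > α = 0.1, we fail to reject H₀.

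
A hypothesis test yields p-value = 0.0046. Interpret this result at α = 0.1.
Since p = 0.0046 < α = 0.1, reject H₀.
There is sufficient evidence to reject the null hypothesis; the result is statistically significant at the 0.1 level.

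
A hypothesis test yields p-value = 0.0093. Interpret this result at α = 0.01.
Since p = 0.0093 < α = 0.01, reject H₀.
There is sufficient evidence to reject the null hypothesis; the result is statistically significant at the 0.01 level.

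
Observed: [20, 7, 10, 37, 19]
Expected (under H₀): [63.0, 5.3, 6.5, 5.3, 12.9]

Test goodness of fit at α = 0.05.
Chi-square goodness of fit test:
H₀: observed counts match expected distribution
H₁: observed counts differ from expected distribution
df = k - 1 = 4
χ² = Σ(O - E)²/E
   = (20 - 63.0)²/63.0 + (7 - 5.3)²/5.3 + (10 - 6.5)²/6.5 + (37 - 5.3)²/5.3 + (19 - 12.9)²/12.9
   = 29.349 + 0.545 + 1.885 + 189.602 + 2.884
   = 224.27
p-value < 0.0001

Since p-value < α = 0.05, we reject H₀.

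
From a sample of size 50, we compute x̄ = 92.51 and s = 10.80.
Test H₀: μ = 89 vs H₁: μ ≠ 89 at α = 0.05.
One-sample t-test:
H₀: μ = 89
H₁: μ ≠ 89
df = n - 1 = 49
t = (x̄ - μ₀) / (s/√n) = (92.51 - 89) / (10.80/√50) = 2.298
p-value = 0.0259

Since p-value < α = 0.05, we reject H₀.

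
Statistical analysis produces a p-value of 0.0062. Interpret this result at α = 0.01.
Since p = 0.0062 < α = 0.01, reject H₀.
There is sufficient evidence to reject the null hypothesis; the result is statistically significant at the 0.01 level.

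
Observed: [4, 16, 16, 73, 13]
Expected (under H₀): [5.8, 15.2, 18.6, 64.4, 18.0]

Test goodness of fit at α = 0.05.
Chi-square goodness of fit test:
H₀: observed counts match expected distribution
H₁: observed counts differ from expected distribution
df = k - 1 = 4
χ² = Σ(O - E)²/E
   = (4 - 5.8)²/5.8 + (16 - 15.2)²/15.2 + (16 - 18.6)²/18.6 + (73 - 64.4)²/64.4 + (13 - 18.0)²/18.0
   = 0.559 + 0.042 + 0.363 + 1.148 + 1.389
   = 3.50
p-value = 0.4776

Since p-value > α = 0.05, we fail to reject H₀.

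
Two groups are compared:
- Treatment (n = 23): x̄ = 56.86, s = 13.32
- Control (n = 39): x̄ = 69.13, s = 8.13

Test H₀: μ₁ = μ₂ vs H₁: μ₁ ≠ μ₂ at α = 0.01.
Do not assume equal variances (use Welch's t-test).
Welch's two-sample t-test:
H₀: μ₁ = μ₂
H₁: μ₁ ≠ μ₂
s₁²/n₁ = 13.32²/23 = 7.7140,  s₂²/n₂ = 8.13²/39 = 1.6948
SE = √(s₁²/n₁ + s₂²/n₂) = √(7.7140 + 1.6948) = 3.0674
df (Welch-Satterthwaite) = (s₁²/n₁ + s₂²/n₂)² / [(s₁²/n₁)²/(n₁-1) + (s₂²/n₂)²/(n₂-1)] ≈ 31.84
t = (x̄₁ - x̄₂) / SE = (56.86 - 69.13) / 3.0674 = -12.27 / 3.0674 = -4.000
p-value = 0.0004

Since p-value < α = 0.01, we reject H₀.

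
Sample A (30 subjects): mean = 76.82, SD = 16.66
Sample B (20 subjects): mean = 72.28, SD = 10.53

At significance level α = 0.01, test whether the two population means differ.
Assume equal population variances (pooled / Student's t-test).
Student's two-sample t-test (equal variances):
H₀: μ₁ = μ₂
H₁: μ₁ ≠ μ₂
df = n₁ + n₂ - 2 = 48
Pooled variance s_p² = [(n₁-1)s₁² + (n₂-1)s₂²] / (n₁ + n₂ - 2) = [(29)(16.66²) + (19)(10.53²)] / 48 = 211.5802
SE = √(s_p²(1/n₁ + 1/n₂)) = √(211.5802 × (1/30 + 1/20)) = 4.1990
t = (x̄₁ - x̄₂) / SE = (76.82 - 72.28) / 4.1990 = 4.54 / 4.1990 = 1.081
p-value = 0.2850

Since p-value > α = 0.01, we fail to reject H₀.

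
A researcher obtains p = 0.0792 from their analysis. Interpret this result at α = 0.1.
Since p = 0.0792 < α = 0.1, reject H₀.
There is sufficient evidence to reject the null hypothesis; the result is statistically significant at the 0.1 level.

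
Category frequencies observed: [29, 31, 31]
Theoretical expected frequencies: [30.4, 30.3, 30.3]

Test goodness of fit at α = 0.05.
Chi-square goodness of fit test:
H₀: observed counts match expected distribution
H₁: observed counts differ from expected distribution
df = k - 1 = 2
χ² = Σ(O - E)²/E
   = (29 - 30.4)²/30.4 + (31 - 30.3)²/30.3 + (31 - 30.3)²/30.3
   = 0.064 + 0.016 + 0.016
   = 0.10
p-value = 0.9527

Since p-value > α = 0.05, we fail to reject H₀.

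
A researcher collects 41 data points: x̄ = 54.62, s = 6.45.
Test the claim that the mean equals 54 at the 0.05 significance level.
One-sample t-test:
H₀: μ = 54
H₁: μ ≠ 54
df = n - 1 = 40
t = (x̄ - μ₀) / (s/√n) = (54.62 - 54) / (6.45/√41) = 0.615
p-value = 0.5417

Since p-value > α = 0.05, we fail to reject H₀.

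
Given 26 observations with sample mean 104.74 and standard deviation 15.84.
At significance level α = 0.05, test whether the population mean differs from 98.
One-sample t-test:
H₀: μ = 98
H₁: μ ≠ 98
df = n - 1 = 25
t = (x̄ - μ₀) / (s/√n) = (104.74 - 98) / (15.84/√26) = 2.170
p-value = 0.0397

Since p-value < α = 0.05, we reject H₀.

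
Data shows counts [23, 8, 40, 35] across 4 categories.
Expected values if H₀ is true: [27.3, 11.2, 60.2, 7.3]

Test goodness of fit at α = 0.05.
Chi-square goodness of fit test:
H₀: observed counts match expected distribution
H₁: observed counts differ from expected distribution
df = k - 1 = 3
χ² = Σ(O - E)²/E
   = (23 - 27.3)²/27.3 + (8 - 11.2)²/11.2 + (40 - 60.2)²/60.2 + (35 - 7.3)²/7.3
   = 0.677 + 0.914 + 6.778 + 105.108
   = 113.48
p-value < 0.0001

Since p-value < α = 0.05, we reject H₀.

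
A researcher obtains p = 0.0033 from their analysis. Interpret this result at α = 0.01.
Since p = 0.0033 < α = 0.01, reject H₀.
There is sufficient evidence to reject the null hypothesis; the result is statistically significant at the 0.01 level.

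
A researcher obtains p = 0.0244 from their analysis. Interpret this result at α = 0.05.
Since p = 0.0244 < α = 0.05, reject H₀.
There is sufficient evidence to reject the null hypothesis; the result is statistically significant at the 0.05 level.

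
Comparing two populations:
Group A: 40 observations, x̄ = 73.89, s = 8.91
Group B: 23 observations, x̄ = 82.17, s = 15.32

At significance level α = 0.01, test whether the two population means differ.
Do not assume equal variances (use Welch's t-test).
Welch's two-sample t-test:
H₀: μ₁ = μ₂
H₁: μ₁ ≠ μ₂
s₁²/n₁ = 8.91²/40 = 1.9847,  s₂²/n₂ = 15.32²/23 = 10.2045
SE = √(s₁²/n₁ + s₂²/n₂) = √(1.9847 + 10.2045) = 3.4913
df (Welch-Satterthwaite) = (s₁²/n₁ + s₂²/n₂)² / [(s₁²/n₁)²/(n₁-1) + (s₂²/n₂)²/(n₂-1)] ≈ 30.73
t = (x̄₁ - x̄₂) / SE = (73.89 - 82.17) / 3.4913 = -8.28 / 3.4913 = -2.372
p-value = 0.0242

Since p-value > α = 0.01, we fail to reject H₀.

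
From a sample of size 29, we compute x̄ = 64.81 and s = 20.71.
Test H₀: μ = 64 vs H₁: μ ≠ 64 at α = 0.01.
One-sample t-test:
H₀: μ = 64
H₁: μ ≠ 64
df = n - 1 = 28
t = (x̄ - μ₀) / (s/√n) = (64.81 - 64) / (20.71/√29) = 0.211
p-value = 0.8347

Since p-value > α = 0.01, we fail to reject H₀.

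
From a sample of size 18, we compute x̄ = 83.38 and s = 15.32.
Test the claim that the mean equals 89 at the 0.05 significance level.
One-sample t-test:
H₀: μ = 89
H₁: μ ≠ 89
df = n - 1 = 17
t = (x̄ - μ₀) / (s/√n) = (83.38 - 89) / (15.32/√18) = -1.556
p-value = 0.1380

Since p-value > α = 0.05, we fail to reject H₀.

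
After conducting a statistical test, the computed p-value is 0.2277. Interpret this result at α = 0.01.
Since p = 0.2277 > α = 0.01, fail to reject H₀.
There is insufficient evidence to reject the null hypothesis; the result is not statistically significant at the 0.01 level.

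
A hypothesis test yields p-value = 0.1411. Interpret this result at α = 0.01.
Since p = 0.1411 > α = 0.01, fail to reject H₀.
There is insufficient evidence to reject the null hypothesis; the result is not statistically significant at the 0.01 level.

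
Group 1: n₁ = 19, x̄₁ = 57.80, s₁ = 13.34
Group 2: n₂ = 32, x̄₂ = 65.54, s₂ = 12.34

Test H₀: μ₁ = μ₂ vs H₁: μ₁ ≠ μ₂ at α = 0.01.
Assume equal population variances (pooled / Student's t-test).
Student's two-sample t-test (equal variances):
H₀: μ₁ = μ₂
H₁: μ₁ ≠ μ₂
df = n₁ + n₂ - 2 = 49
Pooled variance s_p² = [(n₁-1)s₁² + (n₂-1)s₂²] / (n₁ + n₂ - 2) = [(18)(13.34²) + (31)(12.34²)] / 49 = 161.7091
SE = √(s_p²(1/n₁ + 1/n₂)) = √(161.7091 × (1/19 + 1/32)) = 3.6830
t = (x̄₁ - x̄₂) / SE = (57.80 - 65.54) / 3.6830 = -7.74 / 3.6830 = -2.102
p-value = 0.0408

Since p-value > α = 0.01, we fail to reject H₀.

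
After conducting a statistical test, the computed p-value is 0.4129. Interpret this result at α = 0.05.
Since p = 0.4129 > α = 0.05, fail to reject H₀.
There is insufficient evidence to reject the null hypothesis; the result is not statistically significant at the 0.05 level.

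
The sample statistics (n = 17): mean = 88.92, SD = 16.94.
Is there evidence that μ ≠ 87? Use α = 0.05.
One-sample t-test:
H₀: μ = 87
H₁: μ ≠ 87
df = n - 1 = 16
t = (x̄ - μ₀) / (s/√n) = (88.92 - 87) / (16.94/√17) = 0.467
p-value = 0.6466

Since p-value > α = 0.05, we fail to reject H₀.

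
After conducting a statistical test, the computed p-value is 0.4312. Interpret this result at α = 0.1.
Since p = 0.4312 > α = 0.1, fail to reject H₀.
There is insufficient evidence to reject the null hypothesis; the result is not statistically significant at the 0.1 level.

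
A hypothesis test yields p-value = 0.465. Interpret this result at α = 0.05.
Since p = 0.465 > α = 0.05, fail to reject H₀.
There is insufficient evidence to reject the null hypothesis; the result is not statistically significant at the 0.05 level.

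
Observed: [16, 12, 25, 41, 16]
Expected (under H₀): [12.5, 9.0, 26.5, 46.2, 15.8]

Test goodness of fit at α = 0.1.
Chi-square goodness of fit test:
H₀: observed counts match expected distribution
H₁: observed counts differ from expected distribution
df = k - 1 = 4
χ² = Σ(O - E)²/E
   = (16 - 12.5)²/12.5 + (12 - 9.0)²/9.0 + (25 - 26.5)²/26.5 + (41 - 46.2)²/46.2 + (16 - 15.8)²/15.8
   = 0.980 + 1.000 + 0.085 + 0.585 + 0.003
   = 2.65
p-value = 0.6175

Since p-value > α = 0.1, we fail to reject H₀.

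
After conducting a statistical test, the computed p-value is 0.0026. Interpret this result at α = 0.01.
Since p = 0.0026 < α = 0.01, reject H₀.
There is sufficient evidence to reject the null hypothesis; the result is statistically significant at the 0.01 level.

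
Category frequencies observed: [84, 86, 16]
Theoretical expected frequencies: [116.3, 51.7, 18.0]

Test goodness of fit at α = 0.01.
Chi-square goodness of fit test:
H₀: observed counts match expected distribution
H₁: observed counts differ from expected distribution
df = k - 1 = 2
χ² = Σ(O - E)²/E
   = (84 - 116.3)²/116.3 + (86 - 51.7)²/51.7 + (16 - 18.0)²/18.0
   = 8.971 + 22.756 + 0.222
   = 31.95
p-value < 0.0001

Since p-value < α = 0.01, we reject H₀.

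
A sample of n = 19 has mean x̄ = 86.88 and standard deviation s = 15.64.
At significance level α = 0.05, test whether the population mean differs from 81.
One-sample t-test:
H₀: μ = 81
H₁: μ ≠ 81
df = n - 1 = 18
t = (x̄ - μ₀) / (s/√n) = (86.88 - 81) / (15.64/√19) = 1.639
p-value = 0.1186

Since p-value > α = 0.05, we fail to reject H₀.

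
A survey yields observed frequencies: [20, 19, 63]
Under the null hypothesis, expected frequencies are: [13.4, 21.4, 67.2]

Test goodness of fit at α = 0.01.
Chi-square goodness of fit test:
H₀: observed counts match expected distribution
H₁: observed counts differ from expected distribution
df = k - 1 = 2
χ² = Σ(O - E)²/E
   = (20 - 13.4)²/13.4 + (19 - 21.4)²/21.4 + (63 - 67.2)²/67.2
   = 3.251 + 0.269 + 0.263
   = 3.78
p-value = 0.1509

Since p-value > α = 0.01, we fail to reject H₀.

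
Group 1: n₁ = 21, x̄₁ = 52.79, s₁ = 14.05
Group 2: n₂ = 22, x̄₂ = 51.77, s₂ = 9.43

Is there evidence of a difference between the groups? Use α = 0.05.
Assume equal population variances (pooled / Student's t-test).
Student's two-sample t-test (equal variances):
H₀: μ₁ = μ₂
H₁: μ₁ ≠ μ₂
df = n₁ + n₂ - 2 = 41
Pooled variance s_p² = [(n₁-1)s₁² + (n₂-1)s₂²] / (n₁ + n₂ - 2) = [(20)(14.05²) + (21)(9.43²)] / 41 = 141.8408
SE = √(s_p²(1/n₁ + 1/n₂)) = √(141.8408 × (1/21 + 1/22)) = 3.6334
t = (x̄₁ - x̄₂) / SE = (52.79 - 51.77) / 3.6334 = 1.02 / 3.6334 = 0.281
p-value = 0.7803

Since p-value > α = 0.05, we fail to reject H₀.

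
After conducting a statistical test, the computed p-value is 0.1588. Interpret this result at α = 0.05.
Since p = 0.1588 > α = 0.05, fail to reject H₀.
There is insufficient evidence to reject the null hypothesis; the result is not statistically significant at the 0.05 level.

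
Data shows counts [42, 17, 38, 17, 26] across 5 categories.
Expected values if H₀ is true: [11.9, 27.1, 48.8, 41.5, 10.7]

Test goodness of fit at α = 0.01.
Chi-square goodness of fit test:
H₀: observed counts match expected distribution
H₁: observed counts differ from expected distribution
df = k - 1 = 4
χ² = Σ(O - E)²/E
   = (42 - 11.9)²/11.9 + (17 - 27.1)²/27.1 + (38 - 48.8)²/48.8 + (17 - 41.5)²/41.5 + (26 - 10.7)²/10.7
   = 76.135 + 3.764 + 2.390 + 14.464 + 21.878
   = 118.63
p-value < 0.0001

Since p-value < α = 0.01, we reject H₀.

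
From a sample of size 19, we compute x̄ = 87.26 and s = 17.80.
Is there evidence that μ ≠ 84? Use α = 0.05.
One-sample t-test:
H₀: μ = 84
H₁: μ ≠ 84
df = n - 1 = 18
t = (x̄ - μ₀) / (s/√n) = (87.26 - 84) / (17.80/√19) = 0.798
p-value = 0.4351

Since p-value > α = 0.05, we fail to reject H₀.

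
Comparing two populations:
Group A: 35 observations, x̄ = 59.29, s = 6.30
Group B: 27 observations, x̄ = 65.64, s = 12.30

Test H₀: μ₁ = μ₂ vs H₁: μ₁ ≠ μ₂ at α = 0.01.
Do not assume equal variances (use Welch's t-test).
Welch's two-sample t-test:
H₀: μ₁ = μ₂
H₁: μ₁ ≠ μ₂
s₁²/n₁ = 6.30²/35 = 1.1340,  s₂²/n₂ = 12.30²/27 = 5.6033
SE = √(s₁²/n₁ + s₂²/n₂) = √(1.1340 + 5.6033) = 2.5956
df (Welch-Satterthwaite) = (s₁²/n₁ + s₂²/n₂)² / [(s₁²/n₁)²/(n₁-1) + (s₂²/n₂)²/(n₂-1)] ≈ 36.45
t = (x̄₁ - x̄₂) / SE = (59.29 - 65.64) / 2.5956 = -6.35 / 2.5956 = -2.446
p-value = 0.0194

Since p-value > α = 0.01, we fail to reject H₀.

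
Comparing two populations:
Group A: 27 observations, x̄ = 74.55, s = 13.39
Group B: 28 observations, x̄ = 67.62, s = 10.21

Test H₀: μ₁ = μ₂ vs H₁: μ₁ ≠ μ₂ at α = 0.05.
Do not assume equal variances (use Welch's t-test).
Welch's two-sample t-test:
H₀: μ₁ = μ₂
H₁: μ₁ ≠ μ₂
s₁²/n₁ = 13.39²/27 = 6.6404,  s₂²/n₂ = 10.21²/28 = 3.7230
SE = √(s₁²/n₁ + s₂²/n₂) = √(6.6404 + 3.7230) = 3.2192
df (Welch-Satterthwaite) = (s₁²/n₁ + s₂²/n₂)² / [(s₁²/n₁)²/(n₁-1) + (s₂²/n₂)²/(n₂-1)] ≈ 48.61
t = (x̄₁ - x̄₂) / SE = (74.55 - 67.62) / 3.2192 = 6.93 / 3.2192 = 2.153
p-value = 0.0363

Since p-value < α = 0.05, we reject H₀.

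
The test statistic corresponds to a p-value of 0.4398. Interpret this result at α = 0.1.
Since p = 0.4398 > α = 0.1, fail to reject H₀.
There is insufficient evidence to reject the null hypothesis; the result is not statistically significant at the 0.1 level.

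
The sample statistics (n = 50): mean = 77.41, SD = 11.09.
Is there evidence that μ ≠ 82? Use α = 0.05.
One-sample t-test:
H₀: μ = 82
H₁: μ ≠ 82
df = n - 1 = 49
t = (x̄ - μ₀) / (s/√n) = (77.41 - 82) / (11.09/√50) = -2.927
p-value = 0.0052

Since p-value < α = 0.05, we reject H₀.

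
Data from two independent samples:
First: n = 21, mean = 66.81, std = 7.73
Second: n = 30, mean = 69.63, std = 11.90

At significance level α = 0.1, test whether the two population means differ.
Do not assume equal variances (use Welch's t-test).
Welch's two-sample t-test:
H₀: μ₁ = μ₂
H₁: μ₁ ≠ μ₂
s₁²/n₁ = 7.73²/21 = 2.8454,  s₂²/n₂ = 11.90²/30 = 4.7203
SE = √(s₁²/n₁ + s₂²/n₂) = √(2.8454 + 4.7203) = 2.7506
df (Welch-Satterthwaite) = (s₁²/n₁ + s₂²/n₂)² / [(s₁²/n₁)²/(n₁-1) + (s₂²/n₂)²/(n₂-1)] ≈ 48.79
t = (x̄₁ - x̄₂) / SE = (66.81 - 69.63) / 2.7506 = -2.82 / 2.7506 = -1.025
p-value = 0.3103

Since p-value > α = 0.1, we fail to reject H₀.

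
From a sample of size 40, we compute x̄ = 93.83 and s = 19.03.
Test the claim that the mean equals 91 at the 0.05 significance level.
One-sample t-test:
H₀: μ = 91
H₁: μ ≠ 91
df = n - 1 = 39
t = (x̄ - μ₀) / (s/√n) = (93.83 - 91) / (19.03/√40) = 0.941
p-value = 0.3527

Since p-value > α = 0.05, we fail to reject H₀.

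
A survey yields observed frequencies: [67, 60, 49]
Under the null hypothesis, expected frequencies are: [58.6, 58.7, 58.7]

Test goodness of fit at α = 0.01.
Chi-square goodness of fit test:
H₀: observed counts match expected distribution
H₁: observed counts differ from expected distribution
df = k - 1 = 2
χ² = Σ(O - E)²/E
   = (67 - 58.6)²/58.6 + (60 - 58.7)²/58.7 + (49 - 58.7)²/58.7
   = 1.204 + 0.029 + 1.603
   = 2.84
p-value = 0.2422

Since p-value > α = 0.01, we fail to reject H₀.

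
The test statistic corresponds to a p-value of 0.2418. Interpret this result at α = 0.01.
Since p = 0.2418 > α = 0.01, fail to reject H₀.
There is insufficient evidence to reject the null hypothesis; the result is not statistically significant at the 0.01 level.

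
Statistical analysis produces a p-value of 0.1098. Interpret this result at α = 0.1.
Since p = 0.1098 > α = 0.1, fail to reject H₀.
There is insufficient evidence to reject the null hypothesis; the result is not statistically significant at the 0.1 level.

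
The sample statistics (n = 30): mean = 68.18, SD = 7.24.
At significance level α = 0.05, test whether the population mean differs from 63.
One-sample t-test:
H₀: μ = 63
H₁: μ ≠ 63
df = n - 1 = 29
t = (x̄ - μ₀) / (s/√n) = (68.18 - 63) / (7.24/√30) = 3.919
p-value = 0.0005

Since p-value < α = 0.05, we reject H₀.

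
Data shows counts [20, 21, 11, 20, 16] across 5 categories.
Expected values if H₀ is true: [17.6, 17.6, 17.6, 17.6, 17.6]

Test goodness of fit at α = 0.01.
Chi-square goodness of fit test:
H₀: observed counts match expected distribution
H₁: observed counts differ from expected distribution
df = k - 1 = 4
χ² = Σ(O - E)²/E
   = (20 - 17.6)²/17.6 + (21 - 17.6)²/17.6 + (11 - 17.6)²/17.6 + (20 - 17.6)²/17.6 + (16 - 17.6)²/17.6
   = 0.327 + 0.657 + 2.475 + 0.327 + 0.145
   = 3.93
p-value = 0.4153

Since p-value > α = 0.01, we fail to reject H₀.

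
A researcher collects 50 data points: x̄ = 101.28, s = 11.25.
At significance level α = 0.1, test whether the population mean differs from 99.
One-sample t-test:
H₀: μ = 99
H₁: μ ≠ 99
df = n - 1 = 49
t = (x̄ - μ₀) / (s/√n) = (101.28 - 99) / (11.25/√50) = 1.433
p-value = 0.1582

Since p-value > α = 0.1, we fail to reject H₀.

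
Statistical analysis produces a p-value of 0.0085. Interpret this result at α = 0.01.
Since p = 0.0085 < α = 0.01, reject H₀.
There is sufficient evidence to reject the null hypothesis; the result is statistically significant at the 0.01 level.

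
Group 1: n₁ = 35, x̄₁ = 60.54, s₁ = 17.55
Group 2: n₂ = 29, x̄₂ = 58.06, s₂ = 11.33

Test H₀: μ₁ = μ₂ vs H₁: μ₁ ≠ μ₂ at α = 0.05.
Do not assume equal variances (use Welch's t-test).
Welch's two-sample t-test:
H₀: μ₁ = μ₂
H₁: μ₁ ≠ μ₂
s₁²/n₁ = 17.55²/35 = 8.8001,  s₂²/n₂ = 11.33²/29 = 4.4265
SE = √(s₁²/n₁ + s₂²/n₂) = √(8.8001 + 4.4265) = 3.6368
df (Welch-Satterthwaite) = (s₁²/n₁ + s₂²/n₂)² / [(s₁²/n₁)²/(n₁-1) + (s₂²/n₂)²/(n₂-1)] ≈ 58.76
t = (x̄₁ - x̄₂) / SE = (60.54 - 58.06) / 3.6368 = 2.48 / 3.6368 = 0.682
p-value = 0.4980

Since p-value > α = 0.05, we fail to reject H₀.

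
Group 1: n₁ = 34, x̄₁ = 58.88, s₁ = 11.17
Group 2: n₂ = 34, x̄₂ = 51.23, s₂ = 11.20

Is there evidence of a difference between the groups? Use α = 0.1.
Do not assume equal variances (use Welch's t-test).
Welch's two-sample t-test:
H₀: μ₁ = μ₂
H₁: μ₁ ≠ μ₂
s₁²/n₁ = 11.17²/34 = 3.6697,  s₂²/n₂ = 11.20²/34 = 3.6894
SE = √(s₁²/n₁ + s₂²/n₂) = √(3.6697 + 3.6894) = 2.7128
df (Welch-Satterthwaite) = (s₁²/n₁ + s₂²/n₂)² / [(s₁²/n₁)²/(n₁-1) + (s₂²/n₂)²/(n₂-1)] ≈ 66.00
t = (x̄₁ - x̄₂) / SE = (58.88 - 51.23) / 2.7128 = 7.65 / 2.7128 = 2.820
p-value = 0.0063

Since p-value < α = 0.1, we reject H₀.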